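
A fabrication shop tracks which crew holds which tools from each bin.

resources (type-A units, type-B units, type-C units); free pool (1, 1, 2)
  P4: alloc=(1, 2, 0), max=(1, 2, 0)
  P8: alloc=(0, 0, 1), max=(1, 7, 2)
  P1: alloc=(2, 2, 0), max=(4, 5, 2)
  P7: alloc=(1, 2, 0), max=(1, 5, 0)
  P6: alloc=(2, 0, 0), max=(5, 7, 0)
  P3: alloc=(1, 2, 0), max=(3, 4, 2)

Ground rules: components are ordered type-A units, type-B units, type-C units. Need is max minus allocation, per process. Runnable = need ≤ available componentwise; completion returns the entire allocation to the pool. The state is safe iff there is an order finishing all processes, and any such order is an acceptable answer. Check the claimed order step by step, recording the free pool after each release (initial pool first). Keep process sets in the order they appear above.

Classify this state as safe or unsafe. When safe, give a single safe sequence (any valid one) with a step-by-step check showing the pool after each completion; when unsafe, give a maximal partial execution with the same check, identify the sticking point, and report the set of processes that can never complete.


SAFE. One safe sequence: P4, P7, P1, P6, P3, P8.
Key observation: at P7 the run first touches a limit — (0, 3, 0) against (2, 3, 2), exact on a resource it actually requests.
Step-by-step check:
  pool = (1, 1, 2)
  P4 needs (0, 0, 0) <= (1, 1, 2) -> finishes; pool += (1, 2, 0) = (2, 3, 2)
  P7 needs (0, 3, 0) <= (2, 3, 2) -> finishes; pool += (1, 2, 0) = (3, 5, 2)
  P1 needs (2, 3, 2) <= (3, 5, 2) -> finishes; pool += (2, 2, 0) = (5, 7, 2)
  P6 needs (3, 7, 0) <= (5, 7, 2) -> finishes; pool += (2, 0, 0) = (7, 7, 2)
  P3 needs (2, 2, 2) <= (7, 7, 2) -> finishes; pool += (1, 2, 0) = (8, 9, 2)
  P8 needs (1, 7, 1) <= (8, 9, 2) -> finishes; pool += (0, 0, 1) = (8, 9, 3)


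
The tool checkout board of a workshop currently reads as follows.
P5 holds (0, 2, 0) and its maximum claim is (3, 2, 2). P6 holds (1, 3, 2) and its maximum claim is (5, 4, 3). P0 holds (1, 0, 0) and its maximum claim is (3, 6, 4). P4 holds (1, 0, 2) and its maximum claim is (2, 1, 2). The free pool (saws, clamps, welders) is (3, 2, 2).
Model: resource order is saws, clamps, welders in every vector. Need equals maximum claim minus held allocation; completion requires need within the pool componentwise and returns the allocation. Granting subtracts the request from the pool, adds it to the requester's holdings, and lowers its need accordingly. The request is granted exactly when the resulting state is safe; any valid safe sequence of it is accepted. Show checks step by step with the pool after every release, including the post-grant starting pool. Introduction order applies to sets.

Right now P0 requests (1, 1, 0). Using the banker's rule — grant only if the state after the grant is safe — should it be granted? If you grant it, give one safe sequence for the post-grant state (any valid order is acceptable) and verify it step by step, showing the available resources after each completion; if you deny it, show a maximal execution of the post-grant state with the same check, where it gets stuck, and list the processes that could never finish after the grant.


DENY. Granting would leave the state unsafe.
Key observation: after P4, P5 the pool peaks at (3, 3, 4), and each blocked process is short somewhere: P6 on saws; P0 on clamps.
Pretend the grant happened; the run P4, P5 goes as far as possible. Walking it through:
  pool = (2, 1, 2)
  P4 needs (1, 1, 0) <= (2, 1, 2) -> finishes; pool += (1, 0, 2) = (3, 1, 4)
  P5 needs (3, 0, 2) <= (3, 1, 4) -> finishes; pool += (0, 2, 0) = (3, 3, 4)
  P6 cannot run: need (4, 1, 1) vs free (3, 3, 4) (insufficient saws)
  P0 cannot run: need (1, 5, 4) vs free (3, 3, 4) (insufficient clamps)
Post-grant, the permanently blocked set is P6 and P0.


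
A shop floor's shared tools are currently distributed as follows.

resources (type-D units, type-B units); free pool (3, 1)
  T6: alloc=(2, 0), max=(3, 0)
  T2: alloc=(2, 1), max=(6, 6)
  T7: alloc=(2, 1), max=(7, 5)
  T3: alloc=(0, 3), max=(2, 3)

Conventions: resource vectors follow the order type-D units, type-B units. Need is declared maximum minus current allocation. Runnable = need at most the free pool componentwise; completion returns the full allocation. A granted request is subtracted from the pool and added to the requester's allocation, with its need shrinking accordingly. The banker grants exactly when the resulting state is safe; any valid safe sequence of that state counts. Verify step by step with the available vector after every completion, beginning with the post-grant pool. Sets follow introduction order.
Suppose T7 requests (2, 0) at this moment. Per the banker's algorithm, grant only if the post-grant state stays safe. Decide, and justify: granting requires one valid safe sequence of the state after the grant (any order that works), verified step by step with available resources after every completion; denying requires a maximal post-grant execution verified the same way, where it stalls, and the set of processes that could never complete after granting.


GRANT. The post-grant state is safe; one safe sequence: T6, T3, T7, T2.
Key observation: (1, 1) free after granting still covers T6 first, and each release covers the next.
Step-by-step check of the post-grant state:
  pool = (1, 1)
  run T6 (needs (1, 0), free (1, 1)); after release of (2, 0) the pool is (3, 1)
  run T3 (needs (2, 0), free (3, 1)); after release of (0, 3) the pool is (3, 4)
  run T7 (needs (3, 4), free (3, 4)); after release of (4, 1) the pool is (7, 5)
  run T2 (needs (4, 5), free (7, 5)); after release of (2, 1) the pool is (9, 6)


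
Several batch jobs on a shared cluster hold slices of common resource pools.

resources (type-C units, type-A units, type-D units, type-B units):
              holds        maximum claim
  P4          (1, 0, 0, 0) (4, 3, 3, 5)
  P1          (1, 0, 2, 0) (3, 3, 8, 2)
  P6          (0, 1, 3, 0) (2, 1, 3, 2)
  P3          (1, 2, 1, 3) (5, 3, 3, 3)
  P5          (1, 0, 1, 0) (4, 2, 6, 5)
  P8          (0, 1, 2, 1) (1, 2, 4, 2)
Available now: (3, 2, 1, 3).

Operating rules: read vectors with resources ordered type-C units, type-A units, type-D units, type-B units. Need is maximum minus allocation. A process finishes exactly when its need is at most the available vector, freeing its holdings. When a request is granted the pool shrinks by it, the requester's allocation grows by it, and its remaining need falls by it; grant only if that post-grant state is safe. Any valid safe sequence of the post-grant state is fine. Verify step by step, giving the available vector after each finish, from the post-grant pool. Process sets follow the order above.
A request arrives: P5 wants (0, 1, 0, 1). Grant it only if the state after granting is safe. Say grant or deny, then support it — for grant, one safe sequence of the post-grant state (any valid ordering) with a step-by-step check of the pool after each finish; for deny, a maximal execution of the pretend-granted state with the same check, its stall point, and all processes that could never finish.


GRANT. The post-grant state is safe; one safe sequence: P6, P8, P1, P3, P4, P5.
Key observation: granting shrinks the pool to (3, 1, 1, 2), yet P6 still fits and the chain goes through.
Verifying the post-grant state step by step:
  pool = (3, 1, 1, 2)
  P6 needs (2, 0, 0, 2) <= (3, 1, 1, 2) -> finishes; pool += (0, 1, 3, 0) = (3, 2, 4, 2)
  P8 needs (1, 1, 2, 1) <= (3, 2, 4, 2) -> finishes; pool += (0, 1, 2, 1) = (3, 3, 6, 3)
  P1 needs (2, 3, 6, 2) <= (3, 3, 6, 3) -> finishes; pool += (1, 0, 2, 0) = (4, 3, 8, 3)
  P3 needs (4, 1, 2, 0) <= (4, 3, 8, 3) -> finishes; pool += (1, 2, 1, 3) = (5, 5, 9, 6)
  P4 needs (3, 3, 3, 5) <= (5, 5, 9, 6) -> finishes; pool += (1, 0, 0, 0) = (6, 5, 9, 6)
  P5 needs (3, 1, 5, 4) <= (6, 5, 9, 6) -> finishes; pool += (1, 1, 1, 1) = (7, 6, 10, 7)


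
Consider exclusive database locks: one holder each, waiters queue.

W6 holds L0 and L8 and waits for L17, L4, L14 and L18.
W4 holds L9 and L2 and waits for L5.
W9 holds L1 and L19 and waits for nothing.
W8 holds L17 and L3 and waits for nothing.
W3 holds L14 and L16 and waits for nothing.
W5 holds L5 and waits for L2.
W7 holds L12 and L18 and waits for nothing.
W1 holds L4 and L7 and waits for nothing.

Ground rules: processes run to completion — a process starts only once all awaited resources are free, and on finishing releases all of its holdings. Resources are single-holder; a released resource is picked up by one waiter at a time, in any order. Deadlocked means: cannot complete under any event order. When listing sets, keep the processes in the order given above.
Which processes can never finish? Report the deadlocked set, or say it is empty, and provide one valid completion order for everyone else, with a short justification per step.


The deadlocked set is W4 and W5.
Key observation: along W4 -> W5 -> W4, each member waits on what the next one holds — a deadlock; no other process is dragged down with it.
A valid finishing order for the others: W1, W7, W3, W8, W6, W9.
Check, step by step:
  W1 waits on nothing -> runs at once and releases L4 and L7
  W7 waits on nothing -> runs at once and releases L12 and L18
  W3 waits on nothing -> runs at once and releases L14 and L16
  W8 waits on nothing -> runs at once and releases L17 and L3
  W6: everything it awaited (L17, L4, L14 and L18) is free; runs, freeing L0 and L8
  W9 waits on nothing -> runs at once and releases L1 and L19


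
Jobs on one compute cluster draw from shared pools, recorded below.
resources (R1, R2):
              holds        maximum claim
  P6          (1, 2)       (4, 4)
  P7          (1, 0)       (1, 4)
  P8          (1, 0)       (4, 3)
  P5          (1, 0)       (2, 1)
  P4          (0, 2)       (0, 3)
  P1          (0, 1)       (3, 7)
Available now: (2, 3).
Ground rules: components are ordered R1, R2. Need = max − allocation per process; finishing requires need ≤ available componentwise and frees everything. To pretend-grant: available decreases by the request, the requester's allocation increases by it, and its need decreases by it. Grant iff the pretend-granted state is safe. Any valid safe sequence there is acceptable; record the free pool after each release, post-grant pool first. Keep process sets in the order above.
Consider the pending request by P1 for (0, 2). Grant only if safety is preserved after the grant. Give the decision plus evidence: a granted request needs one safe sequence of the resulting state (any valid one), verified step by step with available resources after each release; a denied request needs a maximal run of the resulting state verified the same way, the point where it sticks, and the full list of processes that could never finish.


GRANT: granting preserves safety; a valid post-grant sequence is P5, P4, P8, P6, P7, P1.
Key observation: the grant leaves (2, 1) free — enough for P5, whose release restarts the cascade.
Step-by-step check of the post-grant state:
  pool = (2, 1)
  run P5 (needs (1, 1), free (2, 1)); after release of (1, 0) the pool is (3, 1)
  run P4 (needs (0, 1), free (3, 1)); after release of (0, 2) the pool is (3, 3)
  run P8 (needs (3, 3), free (3, 3)); after release of (1, 0) the pool is (4, 3)
  run P6 (needs (3, 2), free (4, 3)); after release of (1, 2) the pool is (5, 5)
  run P7 (needs (0, 4), free (5, 5)); after release of (1, 0) the pool is (6, 5)
  run P1 (needs (3, 4), free (6, 5)); after release of (0, 3) the pool is (6, 8)


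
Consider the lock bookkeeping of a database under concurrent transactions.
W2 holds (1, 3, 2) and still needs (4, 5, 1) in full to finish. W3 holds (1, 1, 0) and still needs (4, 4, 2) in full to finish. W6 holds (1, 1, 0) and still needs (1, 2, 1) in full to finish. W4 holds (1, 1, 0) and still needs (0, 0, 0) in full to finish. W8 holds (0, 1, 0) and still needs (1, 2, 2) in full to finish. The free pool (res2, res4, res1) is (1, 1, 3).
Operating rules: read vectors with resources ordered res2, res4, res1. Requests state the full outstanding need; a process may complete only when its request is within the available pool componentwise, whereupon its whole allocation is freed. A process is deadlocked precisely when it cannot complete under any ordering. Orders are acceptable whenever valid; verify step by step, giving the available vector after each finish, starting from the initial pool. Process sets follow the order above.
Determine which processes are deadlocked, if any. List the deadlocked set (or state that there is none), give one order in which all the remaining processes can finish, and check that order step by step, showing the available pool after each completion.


The deadlocked set is W2 and W3.
Key observation: even finishing W4, W8, W6 leaves just (3, 4, 3) free — too little res2 for any of the remaining processes.
One completion order for the rest: W4, W8, W6. Step-by-step check:
  pool = (1, 1, 3)
  run W4 (needs (0, 0, 0), free (1, 1, 3)); after release of (1, 1, 0) the pool is (2, 2, 3)
  run W8 (needs (1, 2, 2), free (2, 2, 3)); after release of (0, 1, 0) the pool is (2, 3, 3)
  run W6 (needs (1, 2, 1), free (2, 3, 3)); after release of (1, 1, 0) the pool is (3, 4, 3)
None of the blocked processes ever fits:
  W2 still needs (4, 5, 1) but only (3, 4, 3) is free — short on res2 and res4
  W3 still needs (4, 4, 2) but only (3, 4, 3) is free — short on res2


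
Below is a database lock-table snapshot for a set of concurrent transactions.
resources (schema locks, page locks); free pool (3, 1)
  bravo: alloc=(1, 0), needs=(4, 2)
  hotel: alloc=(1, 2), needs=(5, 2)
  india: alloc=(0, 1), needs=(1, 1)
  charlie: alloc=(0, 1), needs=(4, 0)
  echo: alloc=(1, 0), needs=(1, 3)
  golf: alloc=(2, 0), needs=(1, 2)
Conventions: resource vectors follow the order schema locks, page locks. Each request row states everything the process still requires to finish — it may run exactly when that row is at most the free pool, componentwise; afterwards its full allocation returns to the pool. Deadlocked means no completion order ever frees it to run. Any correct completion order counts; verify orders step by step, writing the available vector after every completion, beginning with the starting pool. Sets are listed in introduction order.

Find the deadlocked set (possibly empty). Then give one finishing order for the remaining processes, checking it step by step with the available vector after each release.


Nothing here is deadlocked.
Key observation: the pool covers india at once, and every later process fits after earlier releases.
The rest can finish in the order india, golf, bravo, hotel, echo, charlie. Verifying each step:
  pool = (3, 1)
  run india (needs (1, 1), free (3, 1)); after release of (0, 1) the pool is (3, 2)
  run golf (needs (1, 2), free (3, 2)); after release of (2, 0) the pool is (5, 2)
  run bravo (needs (4, 2), free (5, 2)); after release of (1, 0) the pool is (6, 2)
  run hotel (needs (5, 2), free (6, 2)); after release of (1, 2) the pool is (7, 4)
  run echo (needs (1, 3), free (7, 4)); after release of (1, 0) the pool is (8, 4)
  run charlie (needs (4, 0), free (8, 4)); after release of (0, 1) the pool is (8, 5)


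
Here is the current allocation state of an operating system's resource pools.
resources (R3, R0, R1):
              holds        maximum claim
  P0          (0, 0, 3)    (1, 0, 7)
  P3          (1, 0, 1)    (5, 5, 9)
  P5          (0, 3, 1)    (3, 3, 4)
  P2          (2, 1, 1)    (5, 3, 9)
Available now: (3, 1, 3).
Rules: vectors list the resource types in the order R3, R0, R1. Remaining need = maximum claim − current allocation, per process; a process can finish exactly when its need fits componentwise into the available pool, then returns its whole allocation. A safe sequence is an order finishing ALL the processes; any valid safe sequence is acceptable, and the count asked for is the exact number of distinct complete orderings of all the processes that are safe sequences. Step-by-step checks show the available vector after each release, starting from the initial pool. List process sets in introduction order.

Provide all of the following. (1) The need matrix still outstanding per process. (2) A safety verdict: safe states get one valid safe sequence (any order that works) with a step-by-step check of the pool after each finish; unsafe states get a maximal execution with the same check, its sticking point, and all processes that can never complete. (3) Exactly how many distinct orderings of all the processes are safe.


(1) Need matrix, components ordered R3, R0, R1:
  P0: (1, 0, 4)
  P3: (4, 5, 8)
  P5: (3, 0, 3)
  P2: (3, 2, 8)
(2) UNSAFE — no complete ordering exists.
Key observation: even finishing P5, P0 leaves just (3, 4, 7) free — too little R1 for any of the remaining processes.
The run P5, P0 cannot be extended any further. Walking it through:
  pool = (3, 1, 3)
  run P5 (needs (3, 0, 3), free (3, 1, 3)); after release of (0, 3, 1) the pool is (3, 4, 4)
  run P0 (needs (1, 0, 4), free (3, 4, 4)); after release of (0, 0, 3) the pool is (3, 4, 7)
  P3 cannot run: need (4, 5, 8) vs free (3, 4, 7) (insufficient R3, R0 and R1)
  P2 cannot run: need (3, 2, 8) vs free (3, 4, 7) (insufficient R1)
Permanently blocked: P3 and P2.
(3) Exactly 0 of the possible complete orderings are safe sequences.


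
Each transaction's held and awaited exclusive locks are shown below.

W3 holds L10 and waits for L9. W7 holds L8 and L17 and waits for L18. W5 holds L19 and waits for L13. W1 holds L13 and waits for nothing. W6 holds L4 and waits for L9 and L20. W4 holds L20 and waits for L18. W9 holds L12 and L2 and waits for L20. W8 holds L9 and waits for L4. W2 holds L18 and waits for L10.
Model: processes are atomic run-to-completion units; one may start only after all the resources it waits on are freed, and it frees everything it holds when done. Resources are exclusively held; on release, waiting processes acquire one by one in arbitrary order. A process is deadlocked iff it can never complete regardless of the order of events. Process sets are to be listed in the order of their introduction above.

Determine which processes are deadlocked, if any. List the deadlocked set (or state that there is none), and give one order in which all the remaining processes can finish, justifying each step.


The deadlocked set is W3, W7, W6, W4, W9, W8 and W2.
Key observation: along W3 -> W8 -> W6 -> W4 -> W2 -> W3, each member waits on what the next one holds — a deadlock; W7 and W9 wait into the deadlock from upstream.
One completion order for the rest: W1, W5.
Verifying each step:
  W1: no waits; runs immediately, freeing L13
  W5 waits on L13 — all released -> runs and releases L19


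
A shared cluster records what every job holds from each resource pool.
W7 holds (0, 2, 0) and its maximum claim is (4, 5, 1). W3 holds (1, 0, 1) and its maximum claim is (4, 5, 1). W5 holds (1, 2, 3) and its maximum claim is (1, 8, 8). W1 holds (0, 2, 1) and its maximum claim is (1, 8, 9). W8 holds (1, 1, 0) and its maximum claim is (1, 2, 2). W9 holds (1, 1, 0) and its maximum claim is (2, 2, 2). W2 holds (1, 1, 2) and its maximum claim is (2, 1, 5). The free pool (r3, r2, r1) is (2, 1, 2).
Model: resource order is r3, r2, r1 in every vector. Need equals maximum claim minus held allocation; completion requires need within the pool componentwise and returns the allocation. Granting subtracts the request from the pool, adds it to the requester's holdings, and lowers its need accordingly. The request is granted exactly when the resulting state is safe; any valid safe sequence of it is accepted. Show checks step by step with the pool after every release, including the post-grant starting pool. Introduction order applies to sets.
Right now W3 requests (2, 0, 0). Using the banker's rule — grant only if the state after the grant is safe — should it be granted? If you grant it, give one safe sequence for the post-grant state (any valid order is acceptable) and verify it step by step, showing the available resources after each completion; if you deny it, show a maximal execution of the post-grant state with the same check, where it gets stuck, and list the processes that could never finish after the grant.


DENY — the pretend-granted state is unsafe.
Key observation: after W8, W9 the pool peaks at (2, 3, 2), and each blocked process is short somewhere: W7 on r3; W3 on r2; W5 on r2, r1; W1 on r2, r1; W2 on r1.
Pretend the grant happened; the run W8, W9 goes as far as possible. Verifying each step:
  pool = (0, 1, 2)
  W8: need (0, 1, 2) fits (0, 1, 2); releases (1, 1, 0), pool now (1, 2, 2)
  W9: need (1, 1, 2) fits (1, 2, 2); releases (1, 1, 0), pool now (2, 3, 2)
  blocked: W7 wants (4, 3, 1), pool (2, 3, 2) — not enough r3
  blocked: W3 wants (1, 5, 0), pool (2, 3, 2) — not enough r2
  blocked: W5 wants (0, 6, 5), pool (2, 3, 2) — not enough r2 and r1
  blocked: W1 wants (1, 6, 8), pool (2, 3, 2) — not enough r2 and r1
  blocked: W2 wants (1, 0, 3), pool (2, 3, 2) — not enough r1
Had the request been granted, W7, W3, W5, W1 and W2 could never finish.


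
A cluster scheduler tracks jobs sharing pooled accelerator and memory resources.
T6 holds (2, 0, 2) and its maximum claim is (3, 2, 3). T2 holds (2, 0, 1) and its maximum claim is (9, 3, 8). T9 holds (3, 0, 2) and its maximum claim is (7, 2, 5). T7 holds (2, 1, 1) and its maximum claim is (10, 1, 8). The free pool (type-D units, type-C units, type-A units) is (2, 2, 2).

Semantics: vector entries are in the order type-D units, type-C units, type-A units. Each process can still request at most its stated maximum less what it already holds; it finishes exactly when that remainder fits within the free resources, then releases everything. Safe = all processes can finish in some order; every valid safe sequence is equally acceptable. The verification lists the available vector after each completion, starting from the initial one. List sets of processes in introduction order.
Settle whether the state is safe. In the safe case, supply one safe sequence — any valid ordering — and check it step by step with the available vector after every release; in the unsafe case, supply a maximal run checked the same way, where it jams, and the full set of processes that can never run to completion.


UNSAFE.
Key observation: even finishing T6, T9 leaves just (7, 2, 6) free — too little type-A units for any of the remaining processes.
The run T6, T9 cannot be extended any further. Walking it through:
  pool = (2, 2, 2)
  run T6 (needs (1, 2, 1), free (2, 2, 2)); after release of (2, 0, 2) the pool is (4, 2, 4)
  run T9 (needs (4, 2, 3), free (4, 2, 4)); after release of (3, 0, 2) the pool is (7, 2, 6)
  T2 still needs (7, 3, 7) but only (7, 2, 6) is free — short on type-C units and type-A units
  T7 still needs (8, 0, 7) but only (7, 2, 6) is free — short on type-D units and type-A units
Never able to finish: T2 and T7.


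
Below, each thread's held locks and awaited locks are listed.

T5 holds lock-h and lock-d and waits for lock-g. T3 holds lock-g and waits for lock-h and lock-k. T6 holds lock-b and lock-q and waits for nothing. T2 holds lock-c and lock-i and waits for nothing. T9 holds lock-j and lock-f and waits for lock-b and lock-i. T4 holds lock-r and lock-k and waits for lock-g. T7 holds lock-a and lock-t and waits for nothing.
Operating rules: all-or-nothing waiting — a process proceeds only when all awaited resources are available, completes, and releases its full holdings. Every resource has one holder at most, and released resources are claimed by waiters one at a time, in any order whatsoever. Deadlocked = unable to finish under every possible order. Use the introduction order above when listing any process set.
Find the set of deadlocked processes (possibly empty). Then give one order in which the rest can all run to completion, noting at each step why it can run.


Deadlocked set: T5, T3 and T4.
Key observation: the loop T5 -> T3 -> T5 blocks itself forever; T4 is caught in further circular waits.
One completion order for the rest: T6, T7, T2, T9.
Verifying each step:
  T6 waits on nothing -> runs at once and releases lock-b and lock-q
  T7 waits on nothing -> runs at once and releases lock-a and lock-t
  T2 waits on nothing -> runs at once and releases lock-c and lock-i
  run T9 (all its waits — lock-b and lock-i — are resolved); releases lock-j and lock-f


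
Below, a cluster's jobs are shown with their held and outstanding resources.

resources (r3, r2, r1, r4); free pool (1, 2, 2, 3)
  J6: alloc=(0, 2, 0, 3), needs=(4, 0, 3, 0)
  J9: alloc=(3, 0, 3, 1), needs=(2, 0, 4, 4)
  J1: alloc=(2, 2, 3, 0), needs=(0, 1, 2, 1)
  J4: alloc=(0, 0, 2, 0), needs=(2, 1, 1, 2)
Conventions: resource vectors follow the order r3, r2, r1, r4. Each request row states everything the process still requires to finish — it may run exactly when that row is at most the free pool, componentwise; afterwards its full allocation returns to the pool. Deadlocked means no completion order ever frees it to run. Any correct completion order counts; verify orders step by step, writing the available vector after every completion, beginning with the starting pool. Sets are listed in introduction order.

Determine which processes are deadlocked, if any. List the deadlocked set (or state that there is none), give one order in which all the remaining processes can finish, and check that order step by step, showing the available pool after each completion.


The deadlocked set is J6 and J9.
Key observation: after J1, J4 the pool peaks at (3, 4, 7, 3), and each blocked process is short somewhere: J6 on r3; J9 on r4.
The rest can finish in the order J1, J4. Verifying each step:
  pool = (1, 2, 2, 3)
  J1: need (0, 1, 2, 1) fits (1, 2, 2, 3); releases (2, 2, 3, 0), pool now (3, 4, 5, 3)
  J4: need (2, 1, 1, 2) fits (3, 4, 5, 3); releases (0, 0, 2, 0), pool now (3, 4, 7, 3)
The stuck group stays short no matter what:
  blocked: J6 wants (4, 0, 3, 0), pool (3, 4, 7, 3) — not enough r3
  blocked: J9 wants (2, 0, 4, 4), pool (3, 4, 7, 3) — not enough r4


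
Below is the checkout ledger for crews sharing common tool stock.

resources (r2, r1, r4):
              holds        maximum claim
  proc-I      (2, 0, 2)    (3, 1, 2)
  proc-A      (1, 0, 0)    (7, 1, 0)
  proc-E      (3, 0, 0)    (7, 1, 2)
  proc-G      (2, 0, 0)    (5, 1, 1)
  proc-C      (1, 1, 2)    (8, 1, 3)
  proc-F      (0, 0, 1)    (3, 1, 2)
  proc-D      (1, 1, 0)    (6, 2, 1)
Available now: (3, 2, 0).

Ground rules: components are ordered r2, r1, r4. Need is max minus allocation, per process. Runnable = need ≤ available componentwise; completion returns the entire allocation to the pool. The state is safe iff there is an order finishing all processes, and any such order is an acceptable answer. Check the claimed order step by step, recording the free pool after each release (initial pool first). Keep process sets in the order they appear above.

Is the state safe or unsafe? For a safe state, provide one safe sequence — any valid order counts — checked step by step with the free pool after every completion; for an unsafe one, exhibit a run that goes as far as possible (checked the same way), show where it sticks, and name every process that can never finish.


SAFE. One safe sequence: proc-I, proc-D, proc-E, proc-A, proc-F, proc-G, proc-C.
Key observation: the first exact fit in this order is proc-D — it needs (5, 1, 1) with (5, 2, 2) free, meeting a requested resource to the last unit.
Walking it through:
  pool = (3, 2, 0)
  proc-I needs (1, 1, 0) <= (3, 2, 0) -> finishes; pool += (2, 0, 2) = (5, 2, 2)
  proc-D needs (5, 1, 1) <= (5, 2, 2) -> finishes; pool += (1, 1, 0) = (6, 3, 2)
  proc-E needs (4, 1, 2) <= (6, 3, 2) -> finishes; pool += (3, 0, 0) = (9, 3, 2)
  proc-A needs (6, 1, 0) <= (9, 3, 2) -> finishes; pool += (1, 0, 0) = (10, 3, 2)
  proc-F needs (3, 1, 1) <= (10, 3, 2) -> finishes; pool += (0, 0, 1) = (10, 3, 3)
  proc-G needs (3, 1, 1) <= (10, 3, 3) -> finishes; pool += (2, 0, 0) = (12, 3, 3)
  proc-C needs (7, 0, 1) <= (12, 3, 3) -> finishes; pool += (1, 1, 2) = (13, 4, 5)


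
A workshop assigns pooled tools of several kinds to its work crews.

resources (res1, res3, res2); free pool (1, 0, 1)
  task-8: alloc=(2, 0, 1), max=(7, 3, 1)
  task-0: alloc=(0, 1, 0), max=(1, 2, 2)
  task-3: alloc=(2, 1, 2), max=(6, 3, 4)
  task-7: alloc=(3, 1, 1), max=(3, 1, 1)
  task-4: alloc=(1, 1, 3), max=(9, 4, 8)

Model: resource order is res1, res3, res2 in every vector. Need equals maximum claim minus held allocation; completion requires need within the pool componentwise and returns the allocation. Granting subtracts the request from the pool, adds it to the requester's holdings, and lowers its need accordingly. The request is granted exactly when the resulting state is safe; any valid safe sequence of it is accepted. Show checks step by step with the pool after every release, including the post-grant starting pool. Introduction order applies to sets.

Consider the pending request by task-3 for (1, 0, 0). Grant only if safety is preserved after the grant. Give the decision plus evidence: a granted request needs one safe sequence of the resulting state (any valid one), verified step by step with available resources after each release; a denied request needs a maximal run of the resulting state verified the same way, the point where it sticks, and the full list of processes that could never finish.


GRANT — the state after the grant stays safe, e.g. via task-7, task-0, task-3, task-8, task-4.
Key observation: granting shrinks the pool to (0, 0, 1), yet task-7 still fits and the chain goes through.
Check on the post-grant state, step by step:
  pool = (0, 0, 1)
  run task-7 (needs (0, 0, 0), free (0, 0, 1)); after release of (3, 1, 1) the pool is (3, 1, 2)
  run task-0 (needs (1, 1, 2), free (3, 1, 2)); after release of (0, 1, 0) the pool is (3, 2, 2)
  run task-3 (needs (3, 2, 2), free (3, 2, 2)); after release of (3, 1, 2) the pool is (6, 3, 4)
  run task-8 (needs (5, 3, 0), free (6, 3, 4)); after release of (2, 0, 1) the pool is (8, 3, 5)
  run task-4 (needs (8, 3, 5), free (8, 3, 5)); after release of (1, 1, 3) the pool is (9, 4, 8)


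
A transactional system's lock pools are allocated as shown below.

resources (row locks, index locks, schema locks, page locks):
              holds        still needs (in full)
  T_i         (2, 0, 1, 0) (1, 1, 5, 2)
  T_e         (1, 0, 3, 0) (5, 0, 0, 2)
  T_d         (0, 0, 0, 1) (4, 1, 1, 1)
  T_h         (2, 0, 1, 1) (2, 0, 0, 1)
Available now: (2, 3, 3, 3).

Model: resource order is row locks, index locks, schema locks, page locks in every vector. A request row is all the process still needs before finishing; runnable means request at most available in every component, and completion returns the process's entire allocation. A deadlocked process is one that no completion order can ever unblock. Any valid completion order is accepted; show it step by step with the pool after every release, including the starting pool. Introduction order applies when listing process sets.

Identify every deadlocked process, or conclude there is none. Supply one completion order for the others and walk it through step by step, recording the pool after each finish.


Deadlocked set: T_i and T_e.
Key observation: after T_h, T_d the pool peaks at (4, 3, 4, 5), and each blocked process is short somewhere: T_i on schema locks; T_e on row locks.
The rest can finish in the order T_h, T_d. Check, step by step:
  pool = (2, 3, 3, 3)
  T_h: need (2, 0, 0, 1) fits (2, 3, 3, 3); releases (2, 0, 1, 1), pool now (4, 3, 4, 4)
  T_d: need (4, 1, 1, 1) fits (4, 3, 4, 4); releases (0, 0, 0, 1), pool now (4, 3, 4, 5)
The stuck group stays short no matter what:
  T_i cannot run: need (1, 1, 5, 2) vs free (4, 3, 4, 5) (insufficient schema locks)
  T_e cannot run: need (5, 0, 0, 2) vs free (4, 3, 4, 5) (insufficient row locks)


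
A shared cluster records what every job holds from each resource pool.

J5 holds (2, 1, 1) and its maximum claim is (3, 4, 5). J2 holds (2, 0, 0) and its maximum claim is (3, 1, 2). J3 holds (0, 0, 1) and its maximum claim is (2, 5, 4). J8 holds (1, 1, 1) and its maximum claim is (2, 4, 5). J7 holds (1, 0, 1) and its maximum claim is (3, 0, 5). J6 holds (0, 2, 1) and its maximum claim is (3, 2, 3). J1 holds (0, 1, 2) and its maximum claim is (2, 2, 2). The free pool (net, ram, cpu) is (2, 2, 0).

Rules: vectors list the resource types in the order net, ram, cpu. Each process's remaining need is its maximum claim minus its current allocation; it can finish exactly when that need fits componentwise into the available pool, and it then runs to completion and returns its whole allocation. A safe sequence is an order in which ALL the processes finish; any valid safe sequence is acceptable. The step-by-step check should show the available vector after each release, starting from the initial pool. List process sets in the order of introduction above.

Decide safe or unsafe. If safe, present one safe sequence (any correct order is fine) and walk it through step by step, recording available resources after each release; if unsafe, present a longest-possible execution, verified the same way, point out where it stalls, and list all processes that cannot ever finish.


SAFE, for example via the order J1, J2, J6, J3, J7, J8, J5.
Key observation: the order's first zero-slack moment is J1 ((2, 1, 0) needed, (2, 2, 0) free — a requested resource with nothing to spare).
Verifying each step:
  pool = (2, 2, 0)
  run J1 (needs (2, 1, 0), free (2, 2, 0)); after release of (0, 1, 2) the pool is (2, 3, 2)
  run J2 (needs (1, 1, 2), free (2, 3, 2)); after release of (2, 0, 0) the pool is (4, 3, 2)
  run J6 (needs (3, 0, 2), free (4, 3, 2)); after release of (0, 2, 1) the pool is (4, 5, 3)
  run J3 (needs (2, 5, 3), free (4, 5, 3)); after release of (0, 0, 1) the pool is (4, 5, 4)
  run J7 (needs (2, 0, 4), free (4, 5, 4)); after release of (1, 0, 1) the pool is (5, 5, 5)
  run J8 (needs (1, 3, 4), free (5, 5, 5)); after release of (1, 1, 1) the pool is (6, 6, 6)
  run J5 (needs (1, 3, 4), free (6, 6, 6)); after release of (2, 1, 1) the pool is (8, 7, 7)


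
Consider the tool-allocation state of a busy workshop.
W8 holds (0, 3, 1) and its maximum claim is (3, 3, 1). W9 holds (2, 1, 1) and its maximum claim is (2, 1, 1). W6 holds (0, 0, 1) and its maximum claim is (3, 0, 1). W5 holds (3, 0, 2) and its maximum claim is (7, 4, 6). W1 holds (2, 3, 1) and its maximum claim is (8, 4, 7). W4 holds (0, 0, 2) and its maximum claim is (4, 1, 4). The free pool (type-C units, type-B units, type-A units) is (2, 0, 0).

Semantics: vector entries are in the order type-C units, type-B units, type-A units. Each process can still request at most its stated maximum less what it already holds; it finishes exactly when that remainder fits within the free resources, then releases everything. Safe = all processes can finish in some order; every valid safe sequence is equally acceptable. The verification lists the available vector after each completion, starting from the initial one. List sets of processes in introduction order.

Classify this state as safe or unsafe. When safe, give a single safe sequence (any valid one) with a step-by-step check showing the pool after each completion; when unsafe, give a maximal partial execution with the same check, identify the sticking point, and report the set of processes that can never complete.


SAFE — a valid safe sequence is W9, W8, W4, W5, W6, W1.
Key observation: reading the order forward, W4 is the first process whose need (4, 1, 2) meets the free pool (4, 4, 2) exactly on a resource it requests.
Step-by-step check:
  pool = (2, 0, 0)
  run W9 (needs (0, 0, 0), free (2, 0, 0)); after release of (2, 1, 1) the pool is (4, 1, 1)
  run W8 (needs (3, 0, 0), free (4, 1, 1)); after release of (0, 3, 1) the pool is (4, 4, 2)
  run W4 (needs (4, 1, 2), free (4, 4, 2)); after release of (0, 0, 2) the pool is (4, 4, 4)
  run W5 (needs (4, 4, 4), free (4, 4, 4)); after release of (3, 0, 2) the pool is (7, 4, 6)
  run W6 (needs (3, 0, 0), free (7, 4, 6)); after release of (0, 0, 1) the pool is (7, 4, 7)
  run W1 (needs (6, 1, 6), free (7, 4, 7)); after release of (2, 3, 1) the pool is (9, 7, 8)


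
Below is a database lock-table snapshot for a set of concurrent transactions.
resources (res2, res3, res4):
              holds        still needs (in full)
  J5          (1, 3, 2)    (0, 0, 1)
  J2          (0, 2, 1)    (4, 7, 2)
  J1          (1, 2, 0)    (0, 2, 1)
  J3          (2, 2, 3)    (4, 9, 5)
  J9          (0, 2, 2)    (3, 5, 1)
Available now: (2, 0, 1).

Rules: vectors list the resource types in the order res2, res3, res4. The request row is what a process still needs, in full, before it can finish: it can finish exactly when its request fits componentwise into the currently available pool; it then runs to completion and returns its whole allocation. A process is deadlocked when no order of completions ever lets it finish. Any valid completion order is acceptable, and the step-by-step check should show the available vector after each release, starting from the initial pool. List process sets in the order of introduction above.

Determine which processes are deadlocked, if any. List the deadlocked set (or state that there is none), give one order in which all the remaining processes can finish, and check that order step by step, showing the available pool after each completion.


No process is deadlocked.
Key observation: beginning at J5, releases accumulate fast enough that every process eventually fits.
A valid finishing order for the others: J5, J1, J9, J2, J3. Step-by-step check:
  pool = (2, 0, 1)
  J5: need (0, 0, 1) fits (2, 0, 1); releases (1, 3, 2), pool now (3, 3, 3)
  J1: need (0, 2, 1) fits (3, 3, 3); releases (1, 2, 0), pool now (4, 5, 3)
  J9: need (3, 5, 1) fits (4, 5, 3); releases (0, 2, 2), pool now (4, 7, 5)
  J2: need (4, 7, 2) fits (4, 7, 5); releases (0, 2, 1), pool now (4, 9, 6)
  J3: need (4, 9, 5) fits (4, 9, 6); releases (2, 2, 3), pool now (6, 11, 9)


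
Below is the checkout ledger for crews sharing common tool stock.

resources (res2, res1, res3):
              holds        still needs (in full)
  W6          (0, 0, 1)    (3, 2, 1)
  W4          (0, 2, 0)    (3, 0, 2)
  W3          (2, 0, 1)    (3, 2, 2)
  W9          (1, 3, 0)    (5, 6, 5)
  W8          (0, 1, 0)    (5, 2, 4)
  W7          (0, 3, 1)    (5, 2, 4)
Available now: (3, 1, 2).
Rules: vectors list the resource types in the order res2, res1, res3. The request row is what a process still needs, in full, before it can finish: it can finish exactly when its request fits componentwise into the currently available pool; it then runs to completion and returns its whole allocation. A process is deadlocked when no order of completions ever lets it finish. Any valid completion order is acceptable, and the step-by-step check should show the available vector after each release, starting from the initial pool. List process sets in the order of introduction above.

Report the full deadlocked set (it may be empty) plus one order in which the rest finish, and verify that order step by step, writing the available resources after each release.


Nothing here is deadlocked.
Key observation: W4 fits the free pool immediately, and its release cascades until everyone finishes.
A valid finishing order for the others: W4, W3, W6, W7, W9, W8. Verifying each step:
  pool = (3, 1, 2)
  W4 needs (3, 0, 2) <= (3, 1, 2) -> finishes; pool += (0, 2, 0) = (3, 3, 2)
  W3 needs (3, 2, 2) <= (3, 3, 2) -> finishes; pool += (2, 0, 1) = (5, 3, 3)
  W6 needs (3, 2, 1) <= (5, 3, 3) -> finishes; pool += (0, 0, 1) = (5, 3, 4)
  W7 needs (5, 2, 4) <= (5, 3, 4) -> finishes; pool += (0, 3, 1) = (5, 6, 5)
  W9 needs (5, 6, 5) <= (5, 6, 5) -> finishes; pool += (1, 3, 0) = (6, 9, 5)
  W8 needs (5, 2, 4) <= (6, 9, 5) -> finishes; pool += (0, 1, 0) = (6, 10, 5)


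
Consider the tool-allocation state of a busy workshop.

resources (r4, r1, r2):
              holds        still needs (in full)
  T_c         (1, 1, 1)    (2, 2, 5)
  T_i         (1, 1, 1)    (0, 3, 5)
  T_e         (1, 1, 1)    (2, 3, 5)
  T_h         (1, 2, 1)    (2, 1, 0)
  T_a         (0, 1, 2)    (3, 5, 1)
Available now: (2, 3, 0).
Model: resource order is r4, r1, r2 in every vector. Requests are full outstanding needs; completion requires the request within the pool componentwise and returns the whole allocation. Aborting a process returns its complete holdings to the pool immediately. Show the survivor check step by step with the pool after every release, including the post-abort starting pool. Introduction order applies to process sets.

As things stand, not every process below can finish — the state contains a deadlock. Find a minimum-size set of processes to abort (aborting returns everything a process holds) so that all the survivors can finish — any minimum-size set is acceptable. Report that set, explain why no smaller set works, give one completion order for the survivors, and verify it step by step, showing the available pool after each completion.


Minimum abort set: T_i and T_e.
Key observation: T_c could never have finished before the abort; with (2, 2, 2) returned by T_i and T_e, it fits at step 3.
Why nothing smaller works — every single abort fails: T_c alone leaves T_i blocked (short on r2); T_i alone leaves T_c blocked (short on r2); T_e alone leaves T_c blocked (short on r2); T_h alone leaves T_c blocked (short on r2); T_a alone leaves T_c blocked (short on r2).
One survivor order: T_a, T_h, T_c. Step-by-step check (post-abort pool first):
  pool = (4, 5, 2)
  T_a: need (3, 5, 1) fits (4, 5, 2); releases (0, 1, 2), pool now (4, 6, 4)
  T_h: need (2, 1, 0) fits (4, 6, 4); releases (1, 2, 1), pool now (5, 8, 5)
  T_c: need (2, 2, 5) fits (5, 8, 5); releases (1, 1, 1), pool now (6, 9, 6)
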